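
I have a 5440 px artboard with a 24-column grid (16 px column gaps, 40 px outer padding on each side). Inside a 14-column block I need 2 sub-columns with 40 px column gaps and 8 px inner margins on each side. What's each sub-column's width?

Take off 80 px of margins, leaving 5360 px.
5360 − 23·16 = 4992; ÷24 gives c = 208 px.
Span of 14: 14·208 + 13·16 = 2912 + 208 = 3120 px.
Inner content = 3120 − 2·8 = 3104 px.
2 columns + 1 column gap: 2d + 1·40 = 3104.
2d = 3104 − 40 = 3064, so d = 1532 px.

1532 px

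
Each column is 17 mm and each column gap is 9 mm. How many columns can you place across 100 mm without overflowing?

4 columns: 4·17 + 3·9 = 95 mm ≤ 100.
5 columns: 121 mm > 100. So 4.

4 columns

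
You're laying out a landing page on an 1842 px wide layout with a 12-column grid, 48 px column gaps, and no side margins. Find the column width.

109.5 px

12c + 11·48 = 1842 → 12c = 1314 → c = 109.5 px.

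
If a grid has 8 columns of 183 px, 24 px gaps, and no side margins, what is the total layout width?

1632 px

Total width: 8·183 + 7·24 = 1632 px.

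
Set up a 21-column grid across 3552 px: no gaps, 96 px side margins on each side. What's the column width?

160 px

Subtract both margins: 3552 − 2·96 = 3360 px.
3360 / 21 = 160 px per column.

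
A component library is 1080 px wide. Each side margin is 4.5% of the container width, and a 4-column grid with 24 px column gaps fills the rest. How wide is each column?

227.7 px

Margins: 4.5% × 1080 = 48.6 px each, so content = 1080 − 97.2 = 982.8 px.
4c + 3·24 = 982.8 → 4c = 910.8 → c = 227.7 px.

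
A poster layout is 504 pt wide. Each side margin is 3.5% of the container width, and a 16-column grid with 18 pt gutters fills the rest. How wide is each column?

12.42 pt

504 × (1 − 2·3.5%) = 504 × 93% = 468.72 pt for the columns.
16 columns + 15 gutters: 16c + 15·18 = 468.72.
16c = 468.72 − 270 = 198.72, so c = 12.42 pt.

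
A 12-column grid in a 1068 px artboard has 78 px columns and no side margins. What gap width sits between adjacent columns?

Columns use 936 px, leaving 132 px across 11 gaps = 12 px each.

12 px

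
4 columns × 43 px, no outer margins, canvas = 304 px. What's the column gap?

Columns use 172 px, leaving 132 px across 3 column gaps = 44 px each.

44 px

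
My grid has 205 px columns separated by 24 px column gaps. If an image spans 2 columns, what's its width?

2-column span = 2·205 + 1·24 = 434 px.

434 px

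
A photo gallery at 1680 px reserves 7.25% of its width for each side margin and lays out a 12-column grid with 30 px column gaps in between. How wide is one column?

92.2 px

Margins: 7.25% × 1680 = 121.8 px each, so content = 1680 − 243.6 = 1436.4 px.
12c + 11·30 = 1436.4 → 12c = 1106.4 → c = 92.2 px.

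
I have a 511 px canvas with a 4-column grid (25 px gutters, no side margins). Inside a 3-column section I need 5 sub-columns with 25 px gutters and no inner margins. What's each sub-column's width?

55.4 px

4 columns + 3 gutters: 4c + 3·25 = 511.
4c = 511 − 75 = 436, so c = 109 px.
3 columns plus 2 gutters: 327 + 50 = 377 px.
377 − 4·25 = 277; ÷5 gives d = 55.4 px.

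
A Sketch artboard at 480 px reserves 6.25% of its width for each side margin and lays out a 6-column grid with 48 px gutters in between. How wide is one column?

Each margin = 6.25% of 480 = 30 px; content = 480 − 2·30 = 420 px.
420 − 5·48 = 180; ÷6 gives c = 30 px.

30 px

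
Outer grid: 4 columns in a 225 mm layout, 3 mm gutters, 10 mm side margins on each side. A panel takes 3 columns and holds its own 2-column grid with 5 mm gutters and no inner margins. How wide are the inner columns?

Subtract both margins: 225 − 2·10 = 205 mm.
Subtracting 3 gutters of 3 leaves 196 for 4 columns, so c = 49 mm.
3 columns plus 2 gutters: 147 + 6 = 153 mm.
2d + 1·5 = 153 → 2d = 148 → d = 74 mm.

74 mm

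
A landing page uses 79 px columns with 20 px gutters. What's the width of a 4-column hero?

376 px

Span of 4: 4·79 + 3·20 = 316 + 60 = 376 px.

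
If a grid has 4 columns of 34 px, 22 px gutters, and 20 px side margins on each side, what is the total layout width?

242 px

Layout = 2·20 + 4·34 + 3·22 = 40 + 136 + 66 = 242 px.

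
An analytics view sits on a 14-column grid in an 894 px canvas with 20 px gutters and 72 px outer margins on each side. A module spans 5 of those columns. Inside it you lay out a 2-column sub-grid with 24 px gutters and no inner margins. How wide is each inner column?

115.5 px

Inside the margins: 894 − 144 = 750 px.
14 columns + 13 gutters: 14c + 13·20 = 750.
14c = 750 − 260 = 490, so c = 35 px.
5-column span = 5·35 + 4·20 = 255 px.
2 columns + 1 gutter: 2d + 1·24 = 255.
2d = 255 − 24 = 231, so d = 115.5 px.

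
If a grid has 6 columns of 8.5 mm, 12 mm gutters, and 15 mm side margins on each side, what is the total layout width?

Adding margins, columns and gutters: 30 + 51 + 60 = 141 mm.

141 mm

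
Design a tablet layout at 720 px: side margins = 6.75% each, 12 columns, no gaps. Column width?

720 × (1 − 2·6.75%) = 720 × 86.5% = 622.8 px for the columns.
With no gaps, each column is 622.8/12 = 51.9 px.

51.9 px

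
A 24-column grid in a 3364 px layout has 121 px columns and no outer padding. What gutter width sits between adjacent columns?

24 columns take 24·121 = 2904 px; remaining 460 splits into 23 gutters.
g = 460 / 23 = 20 px.

20 px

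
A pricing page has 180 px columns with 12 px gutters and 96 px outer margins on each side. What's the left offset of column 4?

Each column+gutter stride is 192 px; 3 of them past the 96 px margin is 96 + 576 = 672 px.

672 px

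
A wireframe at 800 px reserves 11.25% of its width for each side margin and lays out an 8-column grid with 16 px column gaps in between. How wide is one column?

Each margin = 11.25% of 800 = 90 px; content = 800 − 2·90 = 620 px.
8c + 7·16 = 620 → 8c = 508 → c = 63.5 px.

63.5 px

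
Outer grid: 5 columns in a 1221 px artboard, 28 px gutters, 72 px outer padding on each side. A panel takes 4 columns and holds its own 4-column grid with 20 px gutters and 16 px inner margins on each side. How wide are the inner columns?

Inside the margins: 1221 − 144 = 1077 px.
1077 − 4·28 = 965; ÷5 gives c = 193 px.
4-column span = 4·193 + 3·28 = 856 px.
Inner content = 856 − 2·16 = 824 px.
Subtracting 3 gutters of 20 leaves 764 for 4 columns, so d = 191 px.

191 px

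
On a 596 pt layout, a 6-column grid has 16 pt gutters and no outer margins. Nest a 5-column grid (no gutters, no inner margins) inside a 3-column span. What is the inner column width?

596 − 5·16 = 516; ÷6 gives c = 86 pt.
Span of 3: 3·86 + 2·16 = 258 + 32 = 290 pt.
5d = 290 → d = 58 pt.

58 pt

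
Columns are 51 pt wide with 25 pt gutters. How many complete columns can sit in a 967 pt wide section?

k columns need k·51 + (k−1)·25 = k·76 − 25.
k·76 − 25 ≤ 967 → k ≤ 992 / 76 ≈ 13.05, so k = 13.

13 columns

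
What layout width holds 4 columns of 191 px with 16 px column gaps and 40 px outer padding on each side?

892 px

Layout = 2·40 + 4·191 + 3·16 = 80 + 764 + 48 = 892 px.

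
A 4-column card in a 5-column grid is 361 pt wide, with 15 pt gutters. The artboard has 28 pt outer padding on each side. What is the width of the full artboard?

4 columns + 3 gutters: 4c + 3·15 = 361.
4c = 361 − 45 = 316, so c = 79 pt.
Total width: 2·28 + 5·79 + 4·15 = 511 pt.

511 pt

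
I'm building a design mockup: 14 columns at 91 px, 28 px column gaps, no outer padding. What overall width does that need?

Total width: 14·91 + 13·28 = 1638 px.

1638 px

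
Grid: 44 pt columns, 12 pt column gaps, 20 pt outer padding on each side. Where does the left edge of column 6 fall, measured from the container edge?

Each column+gutter stride is 56 pt; 5 of them past the 20 pt margin is 20 + 280 = 300 pt.

300 pt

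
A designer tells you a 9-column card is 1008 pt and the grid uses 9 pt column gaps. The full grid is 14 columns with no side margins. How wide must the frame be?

1573 pt

Subtracting 8 column gaps of 9 leaves 936 for 9 columns, so c = 104 pt.
Summing: 1456 + 117 = 1573 pt.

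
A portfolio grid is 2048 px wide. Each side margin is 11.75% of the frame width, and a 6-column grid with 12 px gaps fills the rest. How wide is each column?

251.12 px

2048 × (1 − 2·11.75%) = 2048 × 76.5% = 1566.72 px for the columns.
1566.72 − 5·12 = 1506.72; ÷6 gives c = 251.12 px.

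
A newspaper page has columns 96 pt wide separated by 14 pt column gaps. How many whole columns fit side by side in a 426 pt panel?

4 columns

Each extra column adds 96 + 14 = 110 pt.
(426 + 14) / 110 = 4.00, so 4 columns fit.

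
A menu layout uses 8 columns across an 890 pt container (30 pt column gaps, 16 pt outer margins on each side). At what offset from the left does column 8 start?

Content = 890 − 2·16 = 858 pt.
Subtracting 7 column gaps of 30 leaves 648 for 8 columns, so c = 81 pt.
Before column 8: the margin + 7 columns + 7 column gaps.
Offset = 16 + 7·(81 + 30) = 16 + 777 = 793 pt.

793 pt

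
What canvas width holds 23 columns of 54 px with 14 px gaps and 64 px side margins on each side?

Adding margins, columns and gutters: 128 + 1242 + 308 = 1678 px.

1678 px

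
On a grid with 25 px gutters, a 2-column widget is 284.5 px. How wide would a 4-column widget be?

Subtracting 1 gutter of 25 leaves 259.5 for 2 columns, so c = 129.75 px.
Span of 4: 4·129.75 + 3·25 = 519 + 75 = 594 px.

594 px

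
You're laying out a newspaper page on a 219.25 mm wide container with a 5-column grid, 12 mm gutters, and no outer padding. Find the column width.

34.25 mm

219.25 − 4·12 = 171.25; ÷5 gives c = 34.25 mm.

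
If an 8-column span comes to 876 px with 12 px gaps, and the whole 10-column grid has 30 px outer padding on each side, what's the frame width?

1158 px

Subtracting 7 gaps of 12 leaves 792 for 8 columns, so c = 99 px.
Frame = 2·30 + 10·99 + 9·12 = 60 + 990 + 108 = 1158 px.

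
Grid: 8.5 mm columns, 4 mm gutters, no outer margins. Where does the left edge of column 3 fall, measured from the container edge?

Before column 3: 2 columns + 2 gutters.
Offset = 2·(8.5 + 4) = 2·12.5 = 25 mm.

25 mm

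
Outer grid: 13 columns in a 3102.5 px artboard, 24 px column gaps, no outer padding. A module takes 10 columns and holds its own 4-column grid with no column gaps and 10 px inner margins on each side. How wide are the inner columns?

590.25 px

13 columns + 12 column gaps: 13c + 12·24 = 3102.5.
13c = 3102.5 − 288 = 2814.5, so c = 216.5 px.
10-column span = 10·216.5 + 9·24 = 2381 px.
Inner content = 2381 − 2·10 = 2361 px.
With no column gaps, each column is 2361/4 = 590.25 px.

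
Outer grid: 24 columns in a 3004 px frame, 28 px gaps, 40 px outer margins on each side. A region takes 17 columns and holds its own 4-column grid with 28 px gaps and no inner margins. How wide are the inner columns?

Outer content = 3004 − 2·40 = 2924 px.
24c + 23·28 = 2924 → 24c = 2280 → c = 95 px.
17-column span = 17·95 + 16·28 = 2063 px.
4d + 3·28 = 2063 → 4d = 1979 → d = 494.75 px.

494.75 px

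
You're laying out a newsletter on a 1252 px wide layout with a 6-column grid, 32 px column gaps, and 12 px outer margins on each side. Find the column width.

Take off 24 px of margins, leaving 1228 px.
6c + 5·32 = 1228 → 6c = 1068 → c = 178 px.

178 px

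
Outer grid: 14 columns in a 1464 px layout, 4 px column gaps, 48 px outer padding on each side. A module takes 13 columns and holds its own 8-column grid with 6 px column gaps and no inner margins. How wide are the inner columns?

Take off 96 px of margins, leaving 1368 px.
14 columns + 13 column gaps: 14c + 13·4 = 1368.
14c = 1368 − 52 = 1316, so c = 94 px.
13-column span = 13·94 + 12·4 = 1270 px.
Subtracting 7 column gaps of 6 leaves 1228 for 8 columns, so d = 153.5 px.

153.5 px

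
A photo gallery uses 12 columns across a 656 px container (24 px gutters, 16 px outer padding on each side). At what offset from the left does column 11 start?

556 px

Content = 656 − 2·16 = 624 px.
12 columns + 11 gutters: 12c + 11·24 = 624.
12c = 624 − 264 = 360, so c = 30 px.
Each column+gutter stride is 54 px; 10 of them past the 16 px margin is 16 + 540 = 556 px.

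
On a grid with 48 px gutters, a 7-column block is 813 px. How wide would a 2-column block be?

198 px

7c + 6·48 = 813 → 7c = 525 → c = 75 px.
Span of 2: 2·75 + 1·48 = 150 + 48 = 198 px.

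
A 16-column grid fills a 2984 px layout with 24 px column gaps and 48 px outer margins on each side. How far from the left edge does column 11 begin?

1868 px

Inside the margins: 2984 − 96 = 2888 px.
16c + 15·24 = 2888 → 16c = 2528 → c = 158 px.
Column 11 starts at margin + 10·(column + gutter) = 48 + 10·182 = 1868 px.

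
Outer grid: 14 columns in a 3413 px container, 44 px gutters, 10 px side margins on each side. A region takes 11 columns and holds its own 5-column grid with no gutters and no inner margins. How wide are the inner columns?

Take off 20 px of margins, leaving 3393 px.
Subtracting 13 gutters of 44 leaves 2821 for 14 columns, so c = 201.5 px.
11-column span = 11·201.5 + 10·44 = 2656.5 px.
With no gutters, each column is 2656.5/5 = 531.3 px.

531.3 px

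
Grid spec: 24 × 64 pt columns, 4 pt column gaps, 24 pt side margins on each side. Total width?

1676 pt

Adding margins, columns and gutters: 48 + 1536 + 92 = 1676 pt.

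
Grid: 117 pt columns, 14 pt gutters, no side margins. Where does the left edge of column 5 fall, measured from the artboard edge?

No margin, so column 5 starts at 4·(column + gutter) = 4·131 = 524 pt.

524 pt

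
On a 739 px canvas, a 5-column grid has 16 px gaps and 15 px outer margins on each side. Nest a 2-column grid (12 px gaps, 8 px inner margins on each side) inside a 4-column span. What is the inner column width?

268 px

Subtract both margins: 739 − 2·15 = 709 px.
709 − 4·16 = 645; ÷5 gives c = 129 px.
4 columns plus 3 gaps: 516 + 48 = 564 px.
Inner content = 564 − 2·8 = 548 px.
Subtracting 1 gap of 12 leaves 536 for 2 columns, so d = 268 px.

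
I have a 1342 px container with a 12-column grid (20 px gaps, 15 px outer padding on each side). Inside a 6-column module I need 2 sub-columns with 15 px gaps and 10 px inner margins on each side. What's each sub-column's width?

305.5 px

Outer content = 1342 − 2·15 = 1312 px.
12c + 11·20 = 1312 → 12c = 1092 → c = 91 px.
6-column span = 6·91 + 5·20 = 646 px.
Inner content = 646 − 2·10 = 626 px.
2 columns + 1 gap: 2d + 1·15 = 626.
2d = 626 − 15 = 611, so d = 305.5 px.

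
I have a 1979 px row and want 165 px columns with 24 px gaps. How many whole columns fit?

10 columns

k columns need k·165 + (k−1)·24 = k·189 − 24.
k·189 − 24 ≤ 1979 → k ≤ 2003 / 189 ≈ 10.60, so k = 10.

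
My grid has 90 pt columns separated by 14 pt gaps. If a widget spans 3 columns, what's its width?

298 pt

Span of 3: 3·90 + 2·14 = 270 + 28 = 298 pt.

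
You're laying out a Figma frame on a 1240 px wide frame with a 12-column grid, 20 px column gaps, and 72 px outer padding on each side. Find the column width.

Content width = 1240 − 2·72 = 1096 px.
12 columns + 11 column gaps: 12c + 11·20 = 1096.
12c = 1096 − 220 = 876, so c = 73 px.

73 px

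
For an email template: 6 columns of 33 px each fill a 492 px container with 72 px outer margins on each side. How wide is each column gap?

Inside the margins: 492 − 144 = 348 px.
6 columns take 6·33 = 198 px; remaining 150 splits into 5 column gaps.
g = 150 / 5 = 30 px.

30 px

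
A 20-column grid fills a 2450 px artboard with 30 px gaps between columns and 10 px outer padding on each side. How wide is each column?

93 px

Take off 20 px of margins, leaving 2430 px.
Subtracting 19 gaps of 30 leaves 1860 for 20 columns, so c = 93 px.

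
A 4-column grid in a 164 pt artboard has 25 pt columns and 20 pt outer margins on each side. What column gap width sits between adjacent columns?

Subtract both margins: 164 − 2·20 = 124 pt.
Columns use 100 pt, leaving 24 pt across 3 column gaps = 8 pt each.

8 pt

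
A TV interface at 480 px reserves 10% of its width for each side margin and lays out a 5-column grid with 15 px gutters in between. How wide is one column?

64.8 px

480 × (1 − 2·10%) = 480 × 80% = 384 px for the columns.
5c + 4·15 = 384 → 5c = 324 → c = 64.8 px.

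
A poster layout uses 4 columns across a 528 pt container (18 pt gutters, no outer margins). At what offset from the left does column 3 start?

273 pt

4c + 3·18 = 528 → 4c = 474 → c = 118.5 pt.
Before column 3: 2 columns + 2 gutters.
Offset = 2·(118.5 + 18) = 2·136.5 = 273 pt.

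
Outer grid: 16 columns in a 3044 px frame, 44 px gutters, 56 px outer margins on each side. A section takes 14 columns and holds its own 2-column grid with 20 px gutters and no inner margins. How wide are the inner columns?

Outer content = 3044 − 2·56 = 2932 px.
16c + 15·44 = 2932 → 16c = 2272 → c = 142 px.
14 columns plus 13 gutters: 1988 + 572 = 2560 px.
2560 − 1·20 = 2540; ÷2 gives d = 1270 px.

1270 px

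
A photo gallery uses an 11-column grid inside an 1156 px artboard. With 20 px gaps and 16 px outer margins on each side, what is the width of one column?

84 px

Take off 32 px of margins, leaving 1124 px.
Subtracting 10 gaps of 20 leaves 924 for 11 columns, so c = 84 px.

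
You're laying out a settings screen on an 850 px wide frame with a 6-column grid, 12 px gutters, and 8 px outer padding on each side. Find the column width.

Take off 16 px of margins, leaving 834 px.
6c + 5·12 = 834 → 6c = 774 → c = 129 px.

129 px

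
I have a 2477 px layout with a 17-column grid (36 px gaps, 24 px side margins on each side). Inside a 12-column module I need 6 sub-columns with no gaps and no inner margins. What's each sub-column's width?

284 px

Inside the margins: 2477 − 48 = 2429 px.
Subtracting 16 gaps of 36 leaves 1853 for 17 columns, so c = 109 px.
12-column span = 12·109 + 11·36 = 1704 px.
With no gaps, each column is 1704/6 = 284 px.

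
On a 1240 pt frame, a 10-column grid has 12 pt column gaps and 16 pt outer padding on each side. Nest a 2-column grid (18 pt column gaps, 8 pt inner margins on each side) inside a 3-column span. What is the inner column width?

160 pt

Inside the margins: 1240 − 32 = 1208 pt.
10c + 9·12 = 1208 → 10c = 1100 → c = 110 pt.
3-column span = 3·110 + 2·12 = 354 pt.
Inner content = 354 − 2·8 = 338 pt.
338 − 1·18 = 320; ÷2 gives d = 160 pt.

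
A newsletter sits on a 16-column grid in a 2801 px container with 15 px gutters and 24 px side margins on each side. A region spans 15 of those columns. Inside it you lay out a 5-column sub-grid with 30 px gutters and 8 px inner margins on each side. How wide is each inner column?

Inside the margins: 2801 − 48 = 2753 px.
Subtracting 15 gutters of 15 leaves 2528 for 16 columns, so c = 158 px.
15-column span = 15·158 + 14·15 = 2580 px.
Inner content = 2580 − 2·8 = 2564 px.
2564 − 4·30 = 2444; ÷5 gives d = 488.8 px.

488.8 px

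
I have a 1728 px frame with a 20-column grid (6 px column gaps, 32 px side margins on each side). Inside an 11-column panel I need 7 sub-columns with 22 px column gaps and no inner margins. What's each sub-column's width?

Outer content = 1728 − 2·32 = 1664 px.
1664 − 19·6 = 1550; ÷20 gives c = 77.5 px.
11 columns plus 10 column gaps: 852.5 + 60 = 912.5 px.
912.5 − 6·22 = 780.5; ÷7 gives d = 111.5 px.

111.5 px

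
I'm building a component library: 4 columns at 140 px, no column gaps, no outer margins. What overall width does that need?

Total width: 4·140 = 560 px.

560 px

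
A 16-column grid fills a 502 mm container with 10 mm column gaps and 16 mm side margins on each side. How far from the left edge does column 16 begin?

466 mm

Content = 502 − 2·16 = 470 mm.
470 − 15·10 = 320; ÷16 gives c = 20 mm.
Before column 16: the margin + 15 columns + 15 column gaps.
Offset = 16 + 15·(20 + 10) = 16 + 450 = 466 mm.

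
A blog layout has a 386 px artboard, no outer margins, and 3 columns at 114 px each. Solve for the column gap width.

3 columns take 3·114 = 342 px; remaining 44 splits into 2 column gaps.
g = 44 / 2 = 22 px.

22 px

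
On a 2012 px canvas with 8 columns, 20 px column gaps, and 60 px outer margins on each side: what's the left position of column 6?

Inside the margins: 2012 − 120 = 1892 px.
1892 − 7·20 = 1752; ÷8 gives c = 219 px.
Before column 6: the margin + 5 columns + 5 column gaps.
Offset = 60 + 5·(219 + 20) = 60 + 1195 = 1255 px.

1255 px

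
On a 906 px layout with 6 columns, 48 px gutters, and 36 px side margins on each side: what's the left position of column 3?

330 px

Inside the margins: 906 − 72 = 834 px.
6c + 5·48 = 834 → 6c = 594 → c = 99 px.
Column 3 starts at margin + 2·(column + gutter) = 36 + 2·147 = 330 px.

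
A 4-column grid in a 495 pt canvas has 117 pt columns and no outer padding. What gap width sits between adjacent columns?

4 columns take 4·117 = 468 pt; remaining 27 splits into 3 gaps.
g = 27 / 3 = 9 pt.

9 pt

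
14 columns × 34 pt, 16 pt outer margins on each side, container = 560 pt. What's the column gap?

Inside the margins: 560 − 32 = 528 pt.
Columns use 476 pt, leaving 52 pt across 13 column gaps = 4 pt each.

4 pt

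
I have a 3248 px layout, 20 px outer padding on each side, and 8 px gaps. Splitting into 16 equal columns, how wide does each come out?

193 px

Subtract both margins: 3248 − 2·20 = 3208 px.
Subtracting 15 gaps of 8 leaves 3088 for 16 columns, so c = 193 px.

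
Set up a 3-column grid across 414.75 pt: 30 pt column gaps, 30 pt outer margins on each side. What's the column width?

98.25 pt

Content width = 414.75 − 2·30 = 354.75 pt.
Subtracting 2 column gaps of 30 leaves 294.75 for 3 columns, so c = 98.25 pt.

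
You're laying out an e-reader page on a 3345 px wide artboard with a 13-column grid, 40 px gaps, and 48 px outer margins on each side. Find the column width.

Take off 96 px of margins, leaving 3249 px.
3249 − 12·40 = 2769; ÷13 gives c = 213 px.

213 px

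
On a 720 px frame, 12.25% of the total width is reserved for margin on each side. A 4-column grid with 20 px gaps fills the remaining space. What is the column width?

120.9 px

Each margin = 12.25% of 720 = 88.2 px; content = 720 − 2·88.2 = 543.6 px.
4 columns + 3 gaps: 4c + 3·20 = 543.6.
4c = 543.6 − 60 = 483.6, so c = 120.9 px.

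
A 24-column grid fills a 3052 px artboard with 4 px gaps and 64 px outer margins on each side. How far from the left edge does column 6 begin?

Inside the margins: 3052 − 128 = 2924 px.
2924 − 23·4 = 2832; ÷24 gives c = 118 px.
Each column+gutter stride is 122 px; 5 of them past the 64 px margin is 64 + 610 = 674 px.

674 px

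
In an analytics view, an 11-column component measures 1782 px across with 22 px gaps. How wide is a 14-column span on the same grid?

1782 − 10·22 = 1562; ÷11 gives c = 142 px.
Span of 14: 14·142 + 13·22 = 1988 + 286 = 2274 px.

2274 px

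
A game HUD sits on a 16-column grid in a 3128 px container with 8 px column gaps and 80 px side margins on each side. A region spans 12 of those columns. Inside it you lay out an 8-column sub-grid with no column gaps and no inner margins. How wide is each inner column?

Inside the margins: 3128 − 160 = 2968 px.
Subtracting 15 column gaps of 8 leaves 2848 for 16 columns, so c = 178 px.
Span of 12: 12·178 + 11·8 = 2136 + 88 = 2224 px.
2224 / 8 = 278 px per column.

278 px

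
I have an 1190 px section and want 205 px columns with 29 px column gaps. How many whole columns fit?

5 columns

k columns need k·205 + (k−1)·29 = k·234 − 29.
k·234 − 29 ≤ 1190 → k ≤ 1219 / 234 ≈ 5.21, so k = 5.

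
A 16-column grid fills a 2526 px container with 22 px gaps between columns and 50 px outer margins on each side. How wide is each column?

131 px

Subtract both margins: 2526 − 2·50 = 2426 px.
2426 − 15·22 = 2096; ÷16 gives c = 131 px.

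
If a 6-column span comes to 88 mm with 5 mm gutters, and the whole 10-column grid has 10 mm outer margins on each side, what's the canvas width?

170 mm

6 columns + 5 gutters: 6c + 5·5 = 88.
6c = 88 − 25 = 63, so c = 10.5 mm.
Canvas = 2·10 + 10·10.5 + 9·5 = 20 + 105 + 45 = 170 mm.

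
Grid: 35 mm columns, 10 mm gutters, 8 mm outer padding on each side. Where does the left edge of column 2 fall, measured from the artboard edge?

Each column+gutter stride is 45 mm; 1 of them past the 8 mm margin is 8 + 45 = 53 mm.

53 mm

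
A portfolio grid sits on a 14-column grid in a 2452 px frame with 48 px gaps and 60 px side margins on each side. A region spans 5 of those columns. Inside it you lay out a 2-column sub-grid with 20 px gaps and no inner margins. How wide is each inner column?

Inside the margins: 2452 − 120 = 2332 px.
14c + 13·48 = 2332 → 14c = 1708 → c = 122 px.
5 columns plus 4 gaps: 610 + 192 = 802 px.
802 − 1·20 = 782; ÷2 gives d = 391 px.

391 px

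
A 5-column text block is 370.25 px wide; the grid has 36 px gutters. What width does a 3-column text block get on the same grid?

207.75 px

370.25 − 4·36 = 226.25; ÷5 gives c = 45.25 px.
3 columns plus 2 gutters: 135.75 + 72 = 207.75 px.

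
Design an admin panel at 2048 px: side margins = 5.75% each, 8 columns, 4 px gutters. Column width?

2048 × (1 − 2·5.75%) = 2048 × 88.5% = 1812.48 px for the columns.
8 columns + 7 gutters: 8c + 7·4 = 1812.48.
8c = 1812.48 − 28 = 1784.48, so c = 223.06 px.

223.06 px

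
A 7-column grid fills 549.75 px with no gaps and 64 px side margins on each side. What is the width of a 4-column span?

241 px

Content width = 549.75 − 2·64 = 421.75 px.
421.75 / 7 = 60.25 px per column.
4-column span = 4·60.25 = 241 px.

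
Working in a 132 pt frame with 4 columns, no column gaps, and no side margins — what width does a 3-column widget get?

132 / 4 = 33 pt per column.
3-column span = 3·33 = 99 pt.

99 pt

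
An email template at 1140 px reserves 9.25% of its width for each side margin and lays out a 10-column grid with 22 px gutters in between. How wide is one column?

73.11 px

1140 × (1 − 2·9.25%) = 1140 × 81.5% = 929.1 px for the columns.
10 columns + 9 gutters: 10c + 9·22 = 929.1.
10c = 929.1 − 198 = 731.1, so c = 73.11 px.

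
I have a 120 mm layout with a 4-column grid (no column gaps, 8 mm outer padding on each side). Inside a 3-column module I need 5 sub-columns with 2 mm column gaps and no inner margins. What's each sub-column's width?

Subtract both margins: 120 − 2·8 = 104 mm.
With no column gaps, each column is 104/4 = 26 mm.
With no column gaps, 3 columns span 3·26 = 78 mm.
78 − 4·2 = 70; ÷5 gives d = 14 mm.

14 mm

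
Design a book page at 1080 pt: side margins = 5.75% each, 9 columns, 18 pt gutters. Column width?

90.2 pt

1080 × (1 − 2·5.75%) = 1080 × 88.5% = 955.8 pt for the columns.
9c + 8·18 = 955.8 → 9c = 811.8 → c = 90.2 pt.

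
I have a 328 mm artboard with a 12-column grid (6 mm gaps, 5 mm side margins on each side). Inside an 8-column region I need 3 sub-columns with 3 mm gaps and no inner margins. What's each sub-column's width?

68 mm

Take off 10 mm of margins, leaving 318 mm.
318 − 11·6 = 252; ÷12 gives c = 21 mm.
Span of 8: 8·21 + 7·6 = 168 + 42 = 210 mm.
3 columns + 2 gaps: 3d + 2·3 = 210.
3d = 210 − 6 = 204, so d = 68 mm.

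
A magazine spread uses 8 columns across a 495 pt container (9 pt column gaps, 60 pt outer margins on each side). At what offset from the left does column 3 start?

Subtract both margins: 495 − 2·60 = 375 pt.
8c + 7·9 = 375 → 8c = 312 → c = 39 pt.
Column 3 starts at margin + 2·(column + gutter) = 60 + 2·48 = 156 pt.

156 pt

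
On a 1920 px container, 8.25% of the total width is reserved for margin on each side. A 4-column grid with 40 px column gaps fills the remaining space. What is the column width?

1920 × (1 − 2·8.25%) = 1920 × 83.5% = 1603.2 px for the columns.
4c + 3·40 = 1603.2 → 4c = 1483.2 → c = 370.8 px.

370.8 px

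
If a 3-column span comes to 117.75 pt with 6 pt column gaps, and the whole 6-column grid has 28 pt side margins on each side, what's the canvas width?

3c + 2·6 = 117.75 → 3c = 105.75 → c = 35.25 pt.
Canvas = 2·28 + 6·35.25 + 5·6 = 56 + 211.5 + 30 = 297.5 pt.

297.5 pt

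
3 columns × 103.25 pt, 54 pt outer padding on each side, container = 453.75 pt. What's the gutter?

18 pt

Content width = 453.75 − 2·54 = 345.75 pt.
3·103.25 + 2g = 345.75 → 2g = 36 → g = 18 pt.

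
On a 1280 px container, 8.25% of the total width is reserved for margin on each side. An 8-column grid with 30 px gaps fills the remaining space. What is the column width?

107.35 px

Each margin = 8.25% of 1280 = 105.6 px; content = 1280 − 2·105.6 = 1068.8 px.
1068.8 − 7·30 = 858.8; ÷8 gives c = 107.35 px.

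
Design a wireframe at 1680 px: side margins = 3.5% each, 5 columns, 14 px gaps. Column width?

Each margin = 3.5% of 1680 = 58.8 px; content = 1680 − 2·58.8 = 1562.4 px.
Subtracting 4 gaps of 14 leaves 1506.4 for 5 columns, so c = 301.28 px.

301.28 px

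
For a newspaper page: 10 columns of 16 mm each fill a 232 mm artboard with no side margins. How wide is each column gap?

8 mm

10 columns take 10·16 = 160 mm; remaining 72 splits into 9 column gaps.
g = 72 / 9 = 8 mm.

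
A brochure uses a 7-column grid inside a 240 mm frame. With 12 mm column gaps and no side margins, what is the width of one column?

24 mm

240 − 6·12 = 168; ÷7 gives c = 24 mm.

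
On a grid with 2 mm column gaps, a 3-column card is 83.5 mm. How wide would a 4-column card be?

3 columns + 2 column gaps: 3c + 2·2 = 83.5.
3c = 83.5 − 4 = 79.5, so c = 26.5 mm.
4 columns plus 3 column gaps: 106 + 6 = 112 mm.

112 mm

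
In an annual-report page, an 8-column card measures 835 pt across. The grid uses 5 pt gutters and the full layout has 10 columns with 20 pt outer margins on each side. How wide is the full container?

Subtracting 7 gutters of 5 leaves 800 for 8 columns, so c = 100 pt.
Total width: 2·20 + 10·100 + 9·5 = 1085 pt.

1085 pt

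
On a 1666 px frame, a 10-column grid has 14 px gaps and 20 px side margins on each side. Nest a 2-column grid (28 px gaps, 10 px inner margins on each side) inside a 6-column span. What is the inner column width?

Subtract both margins: 1666 − 2·20 = 1626 px.
10c + 9·14 = 1626 → 10c = 1500 → c = 150 px.
6 columns plus 5 gaps: 900 + 70 = 970 px.
Inner content = 970 − 2·10 = 950 px.
950 − 1·28 = 922; ÷2 gives d = 461 px.

461 px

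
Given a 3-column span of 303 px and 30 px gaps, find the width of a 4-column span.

414 px

303 − 2·30 = 243; ÷3 gives c = 81 px.
Span of 4: 4·81 + 3·30 = 324 + 90 = 414 px.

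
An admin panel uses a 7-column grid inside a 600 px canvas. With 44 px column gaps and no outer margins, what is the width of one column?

48 px

Subtracting 6 column gaps of 44 leaves 336 for 7 columns, so c = 48 px.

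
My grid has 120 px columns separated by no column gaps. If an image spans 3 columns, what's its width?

360 px

With no column gaps, 3 columns span 3·120 = 360 px.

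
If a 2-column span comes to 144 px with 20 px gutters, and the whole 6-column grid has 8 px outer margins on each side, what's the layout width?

144 − 1·20 = 124; ÷2 gives c = 62 px.
Adding margins, columns and gutters: 16 + 372 + 100 = 488 px.

488 px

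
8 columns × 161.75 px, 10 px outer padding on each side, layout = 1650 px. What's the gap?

48 px

Take off 20 px of margins, leaving 1630 px.
Columns use 1294 px, leaving 336 px across 7 gaps = 48 px each.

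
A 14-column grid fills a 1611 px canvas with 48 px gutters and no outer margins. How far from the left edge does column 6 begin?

592.5 px

14 columns + 13 gutters: 14c + 13·48 = 1611.
14c = 1611 − 624 = 987, so c = 70.5 px.
Before column 6: 5 columns + 5 gutters.
Offset = 5·(70.5 + 48) = 5·118.5 = 592.5 px.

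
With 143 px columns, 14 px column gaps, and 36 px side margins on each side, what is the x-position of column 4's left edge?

Column 4 starts at margin + 3·(column + gutter) = 36 + 3·157 = 507 px.

507 px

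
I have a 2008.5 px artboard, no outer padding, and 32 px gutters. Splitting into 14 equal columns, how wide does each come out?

113.75 px

14 columns + 13 gutters: 14c + 13·32 = 2008.5.
14c = 2008.5 − 416 = 1592.5, so c = 113.75 px.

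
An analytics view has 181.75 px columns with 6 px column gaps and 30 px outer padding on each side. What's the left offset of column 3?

Each column+gutter stride is 187.75 px; 2 of them past the 30 px margin is 30 + 375.5 = 405.5 px.

405.5 px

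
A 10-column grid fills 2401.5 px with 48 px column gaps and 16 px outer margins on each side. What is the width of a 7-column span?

Inside the margins: 2401.5 − 32 = 2369.5 px.
10 columns + 9 column gaps: 10c + 9·48 = 2369.5.
10c = 2369.5 − 432 = 1937.5, so c = 193.75 px.
7 columns plus 6 column gaps: 1356.25 + 288 = 1644.25 px.

1644.25 px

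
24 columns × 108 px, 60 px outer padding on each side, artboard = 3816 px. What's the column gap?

Inside the margins: 3816 − 120 = 3696 px.
Columns use 2592 px, leaving 1104 px across 23 column gaps = 48 px each.

48 px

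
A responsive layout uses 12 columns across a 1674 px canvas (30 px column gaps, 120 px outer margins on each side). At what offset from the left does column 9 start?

Content = 1674 − 2·120 = 1434 px.
12c + 11·30 = 1434 → 12c = 1104 → c = 92 px.
Each column+gutter stride is 122 px; 8 of them past the 120 px margin is 120 + 976 = 1096 px.

1096 px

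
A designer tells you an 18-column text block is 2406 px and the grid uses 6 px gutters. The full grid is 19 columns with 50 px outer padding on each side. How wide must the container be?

Subtracting 17 gutters of 6 leaves 2304 for 18 columns, so c = 128 px.
Container = 2·50 + 19·128 + 18·6 = 100 + 2432 + 108 = 2640 px.

2640 px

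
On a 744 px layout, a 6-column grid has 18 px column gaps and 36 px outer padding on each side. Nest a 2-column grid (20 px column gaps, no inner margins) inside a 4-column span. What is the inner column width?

Outer content = 744 − 2·36 = 672 px.
672 − 5·18 = 582; ÷6 gives c = 97 px.
4 columns plus 3 column gaps: 388 + 54 = 442 px.
2 columns + 1 column gap: 2d + 1·20 = 442.
2d = 442 − 20 = 422, so d = 211 px.

211 px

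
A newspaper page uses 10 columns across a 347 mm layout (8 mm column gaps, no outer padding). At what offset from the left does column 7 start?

347 − 9·8 = 275; ÷10 gives c = 27.5 mm.
Each column+gutter stride is 35.5 mm; with no margin, 6 of them is 213 mm.

213 mm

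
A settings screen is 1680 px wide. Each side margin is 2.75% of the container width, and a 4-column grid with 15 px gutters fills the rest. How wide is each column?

385.65 px

Margins: 2.75% × 1680 = 46.2 px each, so content = 1680 − 92.4 = 1587.6 px.
4 columns + 3 gutters: 4c + 3·15 = 1587.6.
4c = 1587.6 − 45 = 1542.6, so c = 385.65 px.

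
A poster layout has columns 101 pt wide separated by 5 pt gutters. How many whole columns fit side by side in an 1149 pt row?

10 columns

k columns need k·101 + (k−1)·5 = k·106 − 5.
k·106 − 5 ≤ 1149 → k ≤ 1154 / 106 ≈ 10.89, so k = 10.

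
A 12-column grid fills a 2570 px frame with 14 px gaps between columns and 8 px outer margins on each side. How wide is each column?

200 px

Content width = 2570 − 2·8 = 2554 px.
12 columns + 11 gaps: 12c + 11·14 = 2554.
12c = 2554 − 154 = 2400, so c = 200 px.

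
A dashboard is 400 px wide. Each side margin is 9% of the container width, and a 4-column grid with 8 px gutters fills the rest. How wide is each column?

76 px

Margins: 9% × 400 = 36 px each, so content = 400 − 72 = 328 px.
4 columns + 3 gutters: 4c + 3·8 = 328.
4c = 328 − 24 = 304, so c = 76 px.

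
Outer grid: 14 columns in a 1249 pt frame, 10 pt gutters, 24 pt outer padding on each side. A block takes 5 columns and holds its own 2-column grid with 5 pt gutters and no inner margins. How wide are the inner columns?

208.75 pt

Inside the margins: 1249 − 48 = 1201 pt.
1201 − 13·10 = 1071; ÷14 gives c = 76.5 pt.
5-column span = 5·76.5 + 4·10 = 422.5 pt.
Subtracting 1 gutter of 5 leaves 417.5 for 2 columns, so d = 208.75 pt.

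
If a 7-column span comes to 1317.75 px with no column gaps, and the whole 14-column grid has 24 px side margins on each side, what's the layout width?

2683.5 px

1317.75 / 7 = 188.25 px per column.
Total width: 2·24 + 14·188.25 = 2683.5 px.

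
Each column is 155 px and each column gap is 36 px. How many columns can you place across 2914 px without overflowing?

15 columns

15 columns: 15·155 + 14·36 = 2829 px ≤ 2914.
16 columns: 3020 px > 2914. So 15.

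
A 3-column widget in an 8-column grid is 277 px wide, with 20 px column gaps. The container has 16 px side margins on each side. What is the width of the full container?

Subtracting 2 column gaps of 20 leaves 237 for 3 columns, so c = 79 px.
Total width: 2·16 + 8·79 + 7·20 = 804 px.

804 px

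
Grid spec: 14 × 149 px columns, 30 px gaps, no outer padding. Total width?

2476 px

Total width: 14·149 + 13·30 = 2476 px.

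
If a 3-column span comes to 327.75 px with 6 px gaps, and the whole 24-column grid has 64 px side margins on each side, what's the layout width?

3c + 2·6 = 327.75 → 3c = 315.75 → c = 105.25 px.
Adding margins, columns and gutters: 128 + 2526 + 138 = 2792 px.

2792 px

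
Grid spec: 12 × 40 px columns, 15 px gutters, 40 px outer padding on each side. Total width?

Total width: 2·40 + 12·40 + 11·15 = 725 px.

725 px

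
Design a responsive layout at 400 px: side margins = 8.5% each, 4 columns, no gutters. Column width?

400 × (1 − 2·8.5%) = 400 × 83% = 332 px for the columns.
332 / 4 = 83 px per column.

83 px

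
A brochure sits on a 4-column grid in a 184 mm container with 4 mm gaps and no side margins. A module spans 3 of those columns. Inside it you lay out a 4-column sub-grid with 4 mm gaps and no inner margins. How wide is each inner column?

31.25 mm

4 columns + 3 gaps: 4c + 3·4 = 184.
4c = 184 − 12 = 172, so c = 43 mm.
3 columns plus 2 gaps: 129 + 8 = 137 mm.
Subtracting 3 gaps of 4 leaves 125 for 4 columns, so d = 31.25 mm.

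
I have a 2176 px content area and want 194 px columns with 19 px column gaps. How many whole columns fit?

10 columns: 10·194 + 9·19 = 2111 px ≤ 2176.
11 columns: 2324 px > 2176. So 10.

10 columns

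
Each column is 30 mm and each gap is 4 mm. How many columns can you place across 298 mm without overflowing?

k columns need k·30 + (k−1)·4 = k·34 − 4.
k·34 − 4 ≤ 298 → k ≤ 302 / 34 ≈ 8.88, so k = 8.

8 columns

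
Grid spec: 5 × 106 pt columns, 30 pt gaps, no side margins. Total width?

Summing: 530 + 120 = 650 pt.

650 pt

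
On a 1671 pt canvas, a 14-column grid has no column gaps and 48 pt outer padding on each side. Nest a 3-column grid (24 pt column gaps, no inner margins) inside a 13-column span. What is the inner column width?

Inside the margins: 1671 − 96 = 1575 pt.
14c = 1575 → c = 112.5 pt.
With no column gaps, 13 columns span 13·112.5 = 1462.5 pt.
1462.5 − 2·24 = 1414.5; ÷3 gives d = 471.5 pt.

471.5 pt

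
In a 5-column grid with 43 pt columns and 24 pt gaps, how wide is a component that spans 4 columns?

4-column span = 4·43 + 3·24 = 244 pt.

244 pt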